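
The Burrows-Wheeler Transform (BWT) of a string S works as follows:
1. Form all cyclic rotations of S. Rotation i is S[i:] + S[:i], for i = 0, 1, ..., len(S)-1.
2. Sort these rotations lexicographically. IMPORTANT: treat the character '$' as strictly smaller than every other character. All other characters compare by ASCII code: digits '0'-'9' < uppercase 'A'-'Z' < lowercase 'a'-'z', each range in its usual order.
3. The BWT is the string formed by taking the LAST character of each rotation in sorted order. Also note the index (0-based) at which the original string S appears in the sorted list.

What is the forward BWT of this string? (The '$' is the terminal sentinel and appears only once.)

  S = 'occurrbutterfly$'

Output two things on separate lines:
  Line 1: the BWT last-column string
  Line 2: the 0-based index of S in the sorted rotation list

All 16 rotations (rotation i = S[i:]+S[:i]):
  rot[0] = occurrbutterfly$
  rot[1] = ccurrbutterfly$o
  rot[2] = currbutterfly$oc
  rot[3] = urrbutterfly$occ
  rot[4] = rrbutterfly$occu
  rot[5] = rbutterfly$occur
  rot[6] = butterfly$occurr
  rot[7] = utterfly$occurrb
  rot[8] = tterfly$occurrbu
  rot[9] = terfly$occurrbut
  rot[10] = erfly$occurrbutt
  rot[11] = rfly$occurrbutte
  rot[12] = fly$occurrbutter
  rot[13] = ly$occurrbutterf
  rot[14] = y$occurrbutterfl
  rot[15] = $occurrbutterfly
Sorted (with $ < everything):
  sorted[0] = $occurrbutterfly  (last char: 'y')
  sorted[1] = butterfly$occurr  (last char: 'r')
  sorted[2] = ccurrbutterfly$o  (last char: 'o')
  sorted[3] = currbutterfly$oc  (last char: 'c')
  sorted[4] = erfly$occurrbutt  (last char: 't')
  sorted[5] = fly$occurrbutter  (last char: 'r')
  sorted[6] = ly$occurrbutterf  (last char: 'f')
  sorted[7] = occurrbutterfly$  (last char: '$')
  sorted[8] = rbutterfly$occur  (last char: 'r')
  sorted[9] = rfly$occurrbutte  (last char: 'e')
  sorted[10] = rrbutterfly$occu  (last char: 'u')
  sorted[11] = terfly$occurrbut  (last char: 't')
  sorted[12] = tterfly$occurrbu  (last char: 'u')
  sorted[13] = urrbutterfly$occ  (last char: 'c')
  sorted[14] = utterfly$occurrb  (last char: 'b')
  sorted[15] = y$occurrbutterfl  (last char: 'l')
Last column: yroctrf$reutucbl
Original string S is at sorted index 7

Answer: yroctrf$reutucbl
7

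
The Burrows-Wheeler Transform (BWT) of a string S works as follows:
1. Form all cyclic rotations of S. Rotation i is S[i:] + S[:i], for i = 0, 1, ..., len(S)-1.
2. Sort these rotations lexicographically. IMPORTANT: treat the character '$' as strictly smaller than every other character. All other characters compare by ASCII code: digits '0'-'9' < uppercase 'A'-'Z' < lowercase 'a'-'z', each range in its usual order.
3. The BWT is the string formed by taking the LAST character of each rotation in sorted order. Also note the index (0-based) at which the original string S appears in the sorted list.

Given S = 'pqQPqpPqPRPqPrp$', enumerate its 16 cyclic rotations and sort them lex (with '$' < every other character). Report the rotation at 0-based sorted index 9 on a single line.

Answer: pPqPRPqPrp$pqQPq

Derivation:
All 16 rotations (rotation i = S[i:]+S[:i]):
  rot[0] = pqQPqpPqPRPqPrp$
  rot[1] = qQPqpPqPRPqPrp$p
  rot[2] = QPqpPqPRPqPrp$pq
  rot[3] = PqpPqPRPqPrp$pqQ
  rot[4] = qpPqPRPqPrp$pqQP
  rot[5] = pPqPRPqPrp$pqQPq
  rot[6] = PqPRPqPrp$pqQPqp
  rot[7] = qPRPqPrp$pqQPqpP
  rot[8] = PRPqPrp$pqQPqpPq
  rot[9] = RPqPrp$pqQPqpPqP
  rot[10] = PqPrp$pqQPqpPqPR
  rot[11] = qPrp$pqQPqpPqPRP
  rot[12] = Prp$pqQPqpPqPRPq
  rot[13] = rp$pqQPqpPqPRPqP
  rot[14] = p$pqQPqpPqPRPqPr
  rot[15] = $pqQPqpPqPRPqPrp
Sorted (with $ < everything):
  sorted[0] = $pqQPqpPqPRPqPrp
  sorted[1] = PRPqPrp$pqQPqpPq
  sorted[2] = PqPRPqPrp$pqQPqp
  sorted[3] = PqPrp$pqQPqpPqPR
  sorted[4] = PqpPqPRPqPrp$pqQ
  sorted[5] = Prp$pqQPqpPqPRPq
  sorted[6] = QPqpPqPRPqPrp$pq
  sorted[7] = RPqPrp$pqQPqpPqP
  sorted[8] = p$pqQPqpPqPRPqPr
  sorted[9] = pPqPRPqPrp$pqQPq
  sorted[10] = pqQPqpPqPRPqPrp$
  sorted[11] = qPRPqPrp$pqQPqpP
  sorted[12] = qPrp$pqQPqpPqPRP
  sorted[13] = qQPqpPqPRPqPrp$p
  sorted[14] = qpPqPRPqPrp$pqQP
  sorted[15] = rp$pqQPqpPqPRPqP
sorted[9] = pPqPRPqPrp$pqQPq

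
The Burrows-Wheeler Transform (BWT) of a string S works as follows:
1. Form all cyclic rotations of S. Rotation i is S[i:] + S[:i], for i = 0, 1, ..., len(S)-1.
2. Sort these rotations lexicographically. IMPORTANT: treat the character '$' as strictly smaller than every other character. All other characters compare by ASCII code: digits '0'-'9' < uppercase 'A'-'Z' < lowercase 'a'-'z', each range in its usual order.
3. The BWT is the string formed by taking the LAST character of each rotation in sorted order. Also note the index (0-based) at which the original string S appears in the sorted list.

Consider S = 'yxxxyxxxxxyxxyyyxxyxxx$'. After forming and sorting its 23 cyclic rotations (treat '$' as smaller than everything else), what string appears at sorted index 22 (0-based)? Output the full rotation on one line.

All 23 rotations (rotation i = S[i:]+S[:i]):
  rot[0] = yxxxyxxxxxyxxyyyxxyxxx$
  rot[1] = xxxyxxxxxyxxyyyxxyxxx$y
  rot[2] = xxyxxxxxyxxyyyxxyxxx$yx
  rot[3] = xyxxxxxyxxyyyxxyxxx$yxx
  rot[4] = yxxxxxyxxyyyxxyxxx$yxxx
  rot[5] = xxxxxyxxyyyxxyxxx$yxxxy
  rot[6] = xxxxyxxyyyxxyxxx$yxxxyx
  rot[7] = xxxyxxyyyxxyxxx$yxxxyxx
  rot[8] = xxyxxyyyxxyxxx$yxxxyxxx
  rot[9] = xyxxyyyxxyxxx$yxxxyxxxx
  rot[10] = yxxyyyxxyxxx$yxxxyxxxxx
  rot[11] = xxyyyxxyxxx$yxxxyxxxxxy
  rot[12] = xyyyxxyxxx$yxxxyxxxxxyx
  rot[13] = yyyxxyxxx$yxxxyxxxxxyxx
  rot[14] = yyxxyxxx$yxxxyxxxxxyxxy
  rot[15] = yxxyxxx$yxxxyxxxxxyxxyy
  rot[16] = xxyxxx$yxxxyxxxxxyxxyyy
  rot[17] = xyxxx$yxxxyxxxxxyxxyyyx
  rot[18] = yxxx$yxxxyxxxxxyxxyyyxx
  rot[19] = xxx$yxxxyxxxxxyxxyyyxxy
  rot[20] = xx$yxxxyxxxxxyxxyyyxxyx
  rot[21] = x$yxxxyxxxxxyxxyyyxxyxx
  rot[22] = $yxxxyxxxxxyxxyyyxxyxxx
Sorted (with $ < everything):
  sorted[0] = $yxxxyxxxxxyxxyyyxxyxxx
  sorted[1] = x$yxxxyxxxxxyxxyyyxxyxx
  sorted[2] = xx$yxxxyxxxxxyxxyyyxxyx
  sorted[3] = xxx$yxxxyxxxxxyxxyyyxxy
  sorted[4] = xxxxxyxxyyyxxyxxx$yxxxy
  sorted[5] = xxxxyxxyyyxxyxxx$yxxxyx
  sorted[6] = xxxyxxxxxyxxyyyxxyxxx$y
  sorted[7] = xxxyxxyyyxxyxxx$yxxxyxx
  sorted[8] = xxyxxx$yxxxyxxxxxyxxyyy
  sorted[9] = xxyxxxxxyxxyyyxxyxxx$yx
  sorted[10] = xxyxxyyyxxyxxx$yxxxyxxx
  sorted[11] = xxyyyxxyxxx$yxxxyxxxxxy
  sorted[12] = xyxxx$yxxxyxxxxxyxxyyyx
  sorted[13] = xyxxxxxyxxyyyxxyxxx$yxx
  sorted[14] = xyxxyyyxxyxxx$yxxxyxxxx
  sorted[15] = xyyyxxyxxx$yxxxyxxxxxyx
  sorted[16] = yxxx$yxxxyxxxxxyxxyyyxx
  sorted[17] = yxxxxxyxxyyyxxyxxx$yxxx
  sorted[18] = yxxxyxxxxxyxxyyyxxyxxx$
  sorted[19] = yxxyxxx$yxxxyxxxxxyxxyy
  sorted[20] = yxxyyyxxyxxx$yxxxyxxxxx
  sorted[21] = yyxxyxxx$yxxxyxxxxxyxxy
  sorted[22] = yyyxxyxxx$yxxxyxxxxxyxx
sorted[22] = yyyxxyxxx$yxxxyxxxxxyxx

Answer: yyyxxyxxx$yxxxyxxxxxyxx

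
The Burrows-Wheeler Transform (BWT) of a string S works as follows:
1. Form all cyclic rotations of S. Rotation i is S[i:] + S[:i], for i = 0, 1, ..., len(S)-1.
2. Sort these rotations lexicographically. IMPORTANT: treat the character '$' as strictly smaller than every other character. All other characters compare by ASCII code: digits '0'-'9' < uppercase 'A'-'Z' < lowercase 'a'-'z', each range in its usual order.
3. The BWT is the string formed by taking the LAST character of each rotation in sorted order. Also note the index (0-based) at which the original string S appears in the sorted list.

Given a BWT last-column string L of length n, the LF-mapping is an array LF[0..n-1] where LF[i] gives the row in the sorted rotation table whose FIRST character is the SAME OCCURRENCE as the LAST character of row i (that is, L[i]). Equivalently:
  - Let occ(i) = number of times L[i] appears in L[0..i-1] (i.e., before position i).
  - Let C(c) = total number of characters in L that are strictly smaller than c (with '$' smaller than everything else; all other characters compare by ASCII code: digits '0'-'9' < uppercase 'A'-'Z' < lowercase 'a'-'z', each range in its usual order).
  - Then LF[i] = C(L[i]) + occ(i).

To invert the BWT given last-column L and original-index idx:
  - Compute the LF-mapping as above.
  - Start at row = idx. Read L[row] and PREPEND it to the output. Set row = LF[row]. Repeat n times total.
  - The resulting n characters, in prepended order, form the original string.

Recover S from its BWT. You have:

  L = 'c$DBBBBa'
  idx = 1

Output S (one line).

Answer: BBDBBac$

Derivation:
LF mapping: 7 0 5 1 2 3 4 6
Walk LF starting at row 1, prepending L[row]:
  step 1: row=1, L[1]='$', prepend. Next row=LF[1]=0
  step 2: row=0, L[0]='c', prepend. Next row=LF[0]=7
  step 3: row=7, L[7]='a', prepend. Next row=LF[7]=6
  step 4: row=6, L[6]='B', prepend. Next row=LF[6]=4
  step 5: row=4, L[4]='B', prepend. Next row=LF[4]=2
  step 6: row=2, L[2]='D', prepend. Next row=LF[2]=5
  step 7: row=5, L[5]='B', prepend. Next row=LF[5]=3
  step 8: row=3, L[3]='B', prepend. Next row=LF[3]=1
Reversed output: BBDBBac$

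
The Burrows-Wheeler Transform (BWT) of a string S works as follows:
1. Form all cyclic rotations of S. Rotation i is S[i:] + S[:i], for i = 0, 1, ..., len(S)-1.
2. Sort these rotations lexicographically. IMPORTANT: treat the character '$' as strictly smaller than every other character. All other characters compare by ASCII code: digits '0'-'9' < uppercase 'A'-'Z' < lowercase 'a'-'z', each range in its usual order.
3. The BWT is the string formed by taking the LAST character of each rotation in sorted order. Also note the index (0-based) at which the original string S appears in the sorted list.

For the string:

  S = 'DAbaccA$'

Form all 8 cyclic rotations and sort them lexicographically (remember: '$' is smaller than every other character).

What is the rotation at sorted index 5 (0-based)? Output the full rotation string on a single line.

Answer: baccA$DA

Derivation:
All 8 rotations (rotation i = S[i:]+S[:i]):
  rot[0] = DAbaccA$
  rot[1] = AbaccA$D
  rot[2] = baccA$DA
  rot[3] = accA$DAb
  rot[4] = ccA$DAba
  rot[5] = cA$DAbac
  rot[6] = A$DAbacc
  rot[7] = $DAbaccA
Sorted (with $ < everything):
  sorted[0] = $DAbaccA
  sorted[1] = A$DAbacc
  sorted[2] = AbaccA$D
  sorted[3] = DAbaccA$
  sorted[4] = accA$DAb
  sorted[5] = baccA$DA
  sorted[6] = cA$DAbac
  sorted[7] = ccA$DAba
sorted[5] = baccA$DA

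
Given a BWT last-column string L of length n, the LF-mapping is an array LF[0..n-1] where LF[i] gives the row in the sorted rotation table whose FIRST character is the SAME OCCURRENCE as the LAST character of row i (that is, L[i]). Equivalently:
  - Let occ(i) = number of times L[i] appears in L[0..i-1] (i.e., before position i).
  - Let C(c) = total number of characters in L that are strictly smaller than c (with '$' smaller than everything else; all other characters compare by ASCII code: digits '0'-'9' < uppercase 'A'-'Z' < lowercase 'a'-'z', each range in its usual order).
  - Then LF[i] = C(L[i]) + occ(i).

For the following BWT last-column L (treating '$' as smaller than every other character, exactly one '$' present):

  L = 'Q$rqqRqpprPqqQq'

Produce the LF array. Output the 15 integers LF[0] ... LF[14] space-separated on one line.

Char counts: '$':1, 'P':1, 'Q':2, 'R':1, 'p':2, 'q':6, 'r':2
C (first-col start): C('$')=0, C('P')=1, C('Q')=2, C('R')=4, C('p')=5, C('q')=7, C('r')=13
L[0]='Q': occ=0, LF[0]=C('Q')+0=2+0=2
L[1]='$': occ=0, LF[1]=C('$')+0=0+0=0
L[2]='r': occ=0, LF[2]=C('r')+0=13+0=13
L[3]='q': occ=0, LF[3]=C('q')+0=7+0=7
L[4]='q': occ=1, LF[4]=C('q')+1=7+1=8
L[5]='R': occ=0, LF[5]=C('R')+0=4+0=4
L[6]='q': occ=2, LF[6]=C('q')+2=7+2=9
L[7]='p': occ=0, LF[7]=C('p')+0=5+0=5
L[8]='p': occ=1, LF[8]=C('p')+1=5+1=6
L[9]='r': occ=1, LF[9]=C('r')+1=13+1=14
L[10]='P': occ=0, LF[10]=C('P')+0=1+0=1
L[11]='q': occ=3, LF[11]=C('q')+3=7+3=10
L[12]='q': occ=4, LF[12]=C('q')+4=7+4=11
L[13]='Q': occ=1, LF[13]=C('Q')+1=2+1=3
L[14]='q': occ=5, LF[14]=C('q')+5=7+5=12

Answer: 2 0 13 7 8 4 9 5 6 14 1 10 11 3 12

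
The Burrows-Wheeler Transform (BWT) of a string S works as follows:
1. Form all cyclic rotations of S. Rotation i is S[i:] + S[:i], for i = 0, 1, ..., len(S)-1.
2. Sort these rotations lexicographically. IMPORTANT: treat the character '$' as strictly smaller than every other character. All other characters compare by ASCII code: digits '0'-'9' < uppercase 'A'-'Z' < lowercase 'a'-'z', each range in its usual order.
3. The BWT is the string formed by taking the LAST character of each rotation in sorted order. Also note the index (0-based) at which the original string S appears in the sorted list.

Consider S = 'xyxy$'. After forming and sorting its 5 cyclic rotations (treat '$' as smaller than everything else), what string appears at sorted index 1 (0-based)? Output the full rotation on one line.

All 5 rotations (rotation i = S[i:]+S[:i]):
  rot[0] = xyxy$
  rot[1] = yxy$x
  rot[2] = xy$xy
  rot[3] = y$xyx
  rot[4] = $xyxy
Sorted (with $ < everything):
  sorted[0] = $xyxy
  sorted[1] = xy$xy
  sorted[2] = xyxy$
  sorted[3] = y$xyx
  sorted[4] = yxy$x
sorted[1] = xy$xy

Answer: xy$xy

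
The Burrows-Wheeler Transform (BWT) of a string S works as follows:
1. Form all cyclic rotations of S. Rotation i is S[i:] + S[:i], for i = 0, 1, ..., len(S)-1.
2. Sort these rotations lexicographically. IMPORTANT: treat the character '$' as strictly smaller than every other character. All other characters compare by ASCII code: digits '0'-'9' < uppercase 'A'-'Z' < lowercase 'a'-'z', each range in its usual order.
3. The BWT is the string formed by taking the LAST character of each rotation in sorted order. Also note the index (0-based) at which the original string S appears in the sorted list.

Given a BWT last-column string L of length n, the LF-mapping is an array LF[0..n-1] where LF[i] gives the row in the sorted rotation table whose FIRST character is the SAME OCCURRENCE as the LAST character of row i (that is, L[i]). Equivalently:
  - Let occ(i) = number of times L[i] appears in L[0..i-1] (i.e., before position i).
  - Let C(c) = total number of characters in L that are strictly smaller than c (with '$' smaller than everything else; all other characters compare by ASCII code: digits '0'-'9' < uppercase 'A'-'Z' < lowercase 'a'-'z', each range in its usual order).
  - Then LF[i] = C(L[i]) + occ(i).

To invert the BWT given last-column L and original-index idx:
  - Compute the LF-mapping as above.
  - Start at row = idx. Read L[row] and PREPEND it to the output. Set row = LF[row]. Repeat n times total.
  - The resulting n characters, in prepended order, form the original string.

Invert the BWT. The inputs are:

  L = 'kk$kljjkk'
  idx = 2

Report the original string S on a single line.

LF mapping: 3 4 0 5 8 1 2 6 7
Walk LF starting at row 2, prepending L[row]:
  step 1: row=2, L[2]='$', prepend. Next row=LF[2]=0
  step 2: row=0, L[0]='k', prepend. Next row=LF[0]=3
  step 3: row=3, L[3]='k', prepend. Next row=LF[3]=5
  step 4: row=5, L[5]='j', prepend. Next row=LF[5]=1
  step 5: row=1, L[1]='k', prepend. Next row=LF[1]=4
  step 6: row=4, L[4]='l', prepend. Next row=LF[4]=8
  step 7: row=8, L[8]='k', prepend. Next row=LF[8]=7
  step 8: row=7, L[7]='k', prepend. Next row=LF[7]=6
  step 9: row=6, L[6]='j', prepend. Next row=LF[6]=2
Reversed output: jkklkjkk$

Answer: jkklkjkk$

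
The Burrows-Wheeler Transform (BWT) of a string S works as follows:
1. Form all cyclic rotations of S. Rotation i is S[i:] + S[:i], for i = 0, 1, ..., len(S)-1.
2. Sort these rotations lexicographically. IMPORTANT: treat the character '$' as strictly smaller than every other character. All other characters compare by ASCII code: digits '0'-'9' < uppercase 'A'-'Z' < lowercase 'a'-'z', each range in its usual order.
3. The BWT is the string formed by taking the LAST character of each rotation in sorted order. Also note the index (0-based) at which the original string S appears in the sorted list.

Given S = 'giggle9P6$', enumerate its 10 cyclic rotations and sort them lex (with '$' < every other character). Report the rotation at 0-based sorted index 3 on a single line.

All 10 rotations (rotation i = S[i:]+S[:i]):
  rot[0] = giggle9P6$
  rot[1] = iggle9P6$g
  rot[2] = ggle9P6$gi
  rot[3] = gle9P6$gig
  rot[4] = le9P6$gigg
  rot[5] = e9P6$giggl
  rot[6] = 9P6$giggle
  rot[7] = P6$giggle9
  rot[8] = 6$giggle9P
  rot[9] = $giggle9P6
Sorted (with $ < everything):
  sorted[0] = $giggle9P6
  sorted[1] = 6$giggle9P
  sorted[2] = 9P6$giggle
  sorted[3] = P6$giggle9
  sorted[4] = e9P6$giggl
  sorted[5] = ggle9P6$gi
  sorted[6] = giggle9P6$
  sorted[7] = gle9P6$gig
  sorted[8] = iggle9P6$g
  sorted[9] = le9P6$gigg
sorted[3] = P6$giggle9

Answer: P6$giggle9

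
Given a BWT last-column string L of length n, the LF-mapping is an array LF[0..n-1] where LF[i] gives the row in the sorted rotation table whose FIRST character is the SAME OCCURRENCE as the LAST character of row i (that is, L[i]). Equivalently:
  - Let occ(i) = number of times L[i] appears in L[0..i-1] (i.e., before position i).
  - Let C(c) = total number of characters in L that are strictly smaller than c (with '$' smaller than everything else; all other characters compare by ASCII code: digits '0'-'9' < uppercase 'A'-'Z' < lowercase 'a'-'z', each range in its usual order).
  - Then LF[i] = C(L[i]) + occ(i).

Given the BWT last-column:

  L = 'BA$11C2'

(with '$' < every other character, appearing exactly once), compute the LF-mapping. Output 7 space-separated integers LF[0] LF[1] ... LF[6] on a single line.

Char counts: '$':1, '1':2, '2':1, 'A':1, 'B':1, 'C':1
C (first-col start): C('$')=0, C('1')=1, C('2')=3, C('A')=4, C('B')=5, C('C')=6
L[0]='B': occ=0, LF[0]=C('B')+0=5+0=5
L[1]='A': occ=0, LF[1]=C('A')+0=4+0=4
L[2]='$': occ=0, LF[2]=C('$')+0=0+0=0
L[3]='1': occ=0, LF[3]=C('1')+0=1+0=1
L[4]='1': occ=1, LF[4]=C('1')+1=1+1=2
L[5]='C': occ=0, LF[5]=C('C')+0=6+0=6
L[6]='2': occ=0, LF[6]=C('2')+0=3+0=3

Answer: 5 4 0 1 2 6 3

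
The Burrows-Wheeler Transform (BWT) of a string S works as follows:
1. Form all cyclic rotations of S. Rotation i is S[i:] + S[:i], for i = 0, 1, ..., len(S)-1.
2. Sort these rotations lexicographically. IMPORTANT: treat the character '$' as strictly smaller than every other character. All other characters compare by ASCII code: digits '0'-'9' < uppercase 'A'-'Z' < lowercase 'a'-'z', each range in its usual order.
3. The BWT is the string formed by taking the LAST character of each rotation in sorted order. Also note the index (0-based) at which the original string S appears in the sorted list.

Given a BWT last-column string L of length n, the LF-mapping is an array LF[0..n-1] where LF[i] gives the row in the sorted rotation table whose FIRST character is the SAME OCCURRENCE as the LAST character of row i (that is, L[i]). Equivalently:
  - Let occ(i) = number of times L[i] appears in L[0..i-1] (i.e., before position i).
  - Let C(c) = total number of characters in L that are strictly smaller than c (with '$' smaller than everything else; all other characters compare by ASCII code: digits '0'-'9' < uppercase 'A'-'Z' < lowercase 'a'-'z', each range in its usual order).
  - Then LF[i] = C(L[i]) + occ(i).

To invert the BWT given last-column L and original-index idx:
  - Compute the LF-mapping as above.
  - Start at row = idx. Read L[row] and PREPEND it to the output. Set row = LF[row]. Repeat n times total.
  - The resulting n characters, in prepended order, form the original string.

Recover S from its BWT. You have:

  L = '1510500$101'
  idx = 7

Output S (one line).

LF mapping: 5 9 6 1 10 2 3 0 7 4 8
Walk LF starting at row 7, prepending L[row]:
  step 1: row=7, L[7]='$', prepend. Next row=LF[7]=0
  step 2: row=0, L[0]='1', prepend. Next row=LF[0]=5
  step 3: row=5, L[5]='0', prepend. Next row=LF[5]=2
  step 4: row=2, L[2]='1', prepend. Next row=LF[2]=6
  step 5: row=6, L[6]='0', prepend. Next row=LF[6]=3
  step 6: row=3, L[3]='0', prepend. Next row=LF[3]=1
  step 7: row=1, L[1]='5', prepend. Next row=LF[1]=9
  step 8: row=9, L[9]='0', prepend. Next row=LF[9]=4
  step 9: row=4, L[4]='5', prepend. Next row=LF[4]=10
  step 10: row=10, L[10]='1', prepend. Next row=LF[10]=8
  step 11: row=8, L[8]='1', prepend. Next row=LF[8]=7
Reversed output: 1150500101$

Answer: 1150500101$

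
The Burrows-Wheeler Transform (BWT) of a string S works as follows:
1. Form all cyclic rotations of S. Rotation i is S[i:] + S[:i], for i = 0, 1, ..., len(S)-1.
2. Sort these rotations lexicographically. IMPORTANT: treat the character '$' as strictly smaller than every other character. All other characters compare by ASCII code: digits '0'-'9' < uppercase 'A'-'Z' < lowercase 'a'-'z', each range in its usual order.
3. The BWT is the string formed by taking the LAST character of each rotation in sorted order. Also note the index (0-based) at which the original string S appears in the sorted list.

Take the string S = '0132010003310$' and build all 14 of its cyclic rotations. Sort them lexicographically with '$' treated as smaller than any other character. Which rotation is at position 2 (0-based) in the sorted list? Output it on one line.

All 14 rotations (rotation i = S[i:]+S[:i]):
  rot[0] = 0132010003310$
  rot[1] = 132010003310$0
  rot[2] = 32010003310$01
  rot[3] = 2010003310$013
  rot[4] = 010003310$0132
  rot[5] = 10003310$01320
  rot[6] = 0003310$013201
  rot[7] = 003310$0132010
  rot[8] = 03310$01320100
  rot[9] = 3310$013201000
  rot[10] = 310$0132010003
  rot[11] = 10$01320100033
  rot[12] = 0$013201000331
  rot[13] = $0132010003310
Sorted (with $ < everything):
  sorted[0] = $0132010003310
  sorted[1] = 0$013201000331
  sorted[2] = 0003310$013201
  sorted[3] = 003310$0132010
  sorted[4] = 010003310$0132
  sorted[5] = 0132010003310$
  sorted[6] = 03310$01320100
  sorted[7] = 10$01320100033
  sorted[8] = 10003310$01320
  sorted[9] = 132010003310$0
  sorted[10] = 2010003310$013
  sorted[11] = 310$0132010003
  sorted[12] = 32010003310$01
  sorted[13] = 3310$013201000
sorted[2] = 0003310$013201

Answer: 0003310$013201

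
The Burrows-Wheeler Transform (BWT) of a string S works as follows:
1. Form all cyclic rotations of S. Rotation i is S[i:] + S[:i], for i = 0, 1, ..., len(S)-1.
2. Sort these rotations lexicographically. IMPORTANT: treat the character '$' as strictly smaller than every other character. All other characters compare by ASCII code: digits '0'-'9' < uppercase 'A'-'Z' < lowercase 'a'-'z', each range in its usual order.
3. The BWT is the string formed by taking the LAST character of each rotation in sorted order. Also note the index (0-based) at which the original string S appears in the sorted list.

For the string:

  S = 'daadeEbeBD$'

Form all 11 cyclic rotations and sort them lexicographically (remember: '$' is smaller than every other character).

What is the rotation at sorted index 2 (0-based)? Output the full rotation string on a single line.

All 11 rotations (rotation i = S[i:]+S[:i]):
  rot[0] = daadeEbeBD$
  rot[1] = aadeEbeBD$d
  rot[2] = adeEbeBD$da
  rot[3] = deEbeBD$daa
  rot[4] = eEbeBD$daad
  rot[5] = EbeBD$daade
  rot[6] = beBD$daadeE
  rot[7] = eBD$daadeEb
  rot[8] = BD$daadeEbe
  rot[9] = D$daadeEbeB
  rot[10] = $daadeEbeBD
Sorted (with $ < everything):
  sorted[0] = $daadeEbeBD
  sorted[1] = BD$daadeEbe
  sorted[2] = D$daadeEbeB
  sorted[3] = EbeBD$daade
  sorted[4] = aadeEbeBD$d
  sorted[5] = adeEbeBD$da
  sorted[6] = beBD$daadeE
  sorted[7] = daadeEbeBD$
  sorted[8] = deEbeBD$daa
  sorted[9] = eBD$daadeEb
  sorted[10] = eEbeBD$daad
sorted[2] = D$daadeEbeB

Answer: D$daadeEbeB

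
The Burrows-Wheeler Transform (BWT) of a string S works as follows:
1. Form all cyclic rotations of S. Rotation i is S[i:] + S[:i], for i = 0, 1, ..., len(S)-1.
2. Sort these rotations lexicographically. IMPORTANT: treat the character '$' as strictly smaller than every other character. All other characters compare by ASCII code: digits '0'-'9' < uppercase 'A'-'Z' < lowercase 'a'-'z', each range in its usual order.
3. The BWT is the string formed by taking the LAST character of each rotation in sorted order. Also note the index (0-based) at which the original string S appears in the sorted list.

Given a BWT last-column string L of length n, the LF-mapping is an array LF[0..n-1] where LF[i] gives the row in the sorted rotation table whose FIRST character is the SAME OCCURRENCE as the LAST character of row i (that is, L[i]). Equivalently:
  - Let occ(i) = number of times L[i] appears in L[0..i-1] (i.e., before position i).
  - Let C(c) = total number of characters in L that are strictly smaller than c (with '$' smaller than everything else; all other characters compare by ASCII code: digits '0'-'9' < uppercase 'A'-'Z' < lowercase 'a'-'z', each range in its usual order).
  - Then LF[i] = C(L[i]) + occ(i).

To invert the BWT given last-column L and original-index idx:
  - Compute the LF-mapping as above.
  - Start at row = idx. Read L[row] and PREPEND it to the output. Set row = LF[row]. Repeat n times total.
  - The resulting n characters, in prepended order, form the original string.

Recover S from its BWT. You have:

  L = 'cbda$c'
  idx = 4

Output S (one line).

LF mapping: 3 2 5 1 0 4
Walk LF starting at row 4, prepending L[row]:
  step 1: row=4, L[4]='$', prepend. Next row=LF[4]=0
  step 2: row=0, L[0]='c', prepend. Next row=LF[0]=3
  step 3: row=3, L[3]='a', prepend. Next row=LF[3]=1
  step 4: row=1, L[1]='b', prepend. Next row=LF[1]=2
  step 5: row=2, L[2]='d', prepend. Next row=LF[2]=5
  step 6: row=5, L[5]='c', prepend. Next row=LF[5]=4
Reversed output: cdbac$

Answer: cdbac$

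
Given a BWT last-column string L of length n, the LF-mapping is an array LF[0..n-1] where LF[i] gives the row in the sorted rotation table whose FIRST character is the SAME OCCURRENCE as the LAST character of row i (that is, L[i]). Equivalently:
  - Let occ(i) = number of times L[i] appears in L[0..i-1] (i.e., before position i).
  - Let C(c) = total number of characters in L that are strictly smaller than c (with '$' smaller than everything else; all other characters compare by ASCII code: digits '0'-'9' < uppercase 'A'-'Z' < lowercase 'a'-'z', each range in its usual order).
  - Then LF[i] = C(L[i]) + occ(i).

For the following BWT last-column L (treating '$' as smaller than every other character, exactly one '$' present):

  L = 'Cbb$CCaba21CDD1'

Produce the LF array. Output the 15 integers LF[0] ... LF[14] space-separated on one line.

Char counts: '$':1, '1':2, '2':1, 'C':4, 'D':2, 'a':2, 'b':3
C (first-col start): C('$')=0, C('1')=1, C('2')=3, C('C')=4, C('D')=8, C('a')=10, C('b')=12
L[0]='C': occ=0, LF[0]=C('C')+0=4+0=4
L[1]='b': occ=0, LF[1]=C('b')+0=12+0=12
L[2]='b': occ=1, LF[2]=C('b')+1=12+1=13
L[3]='$': occ=0, LF[3]=C('$')+0=0+0=0
L[4]='C': occ=1, LF[4]=C('C')+1=4+1=5
L[5]='C': occ=2, LF[5]=C('C')+2=4+2=6
L[6]='a': occ=0, LF[6]=C('a')+0=10+0=10
L[7]='b': occ=2, LF[7]=C('b')+2=12+2=14
L[8]='a': occ=1, LF[8]=C('a')+1=10+1=11
L[9]='2': occ=0, LF[9]=C('2')+0=3+0=3
L[10]='1': occ=0, LF[10]=C('1')+0=1+0=1
L[11]='C': occ=3, LF[11]=C('C')+3=4+3=7
L[12]='D': occ=0, LF[12]=C('D')+0=8+0=8
L[13]='D': occ=1, LF[13]=C('D')+1=8+1=9
L[14]='1': occ=1, LF[14]=C('1')+1=1+1=2

Answer: 4 12 13 0 5 6 10 14 11 3 1 7 8 9 2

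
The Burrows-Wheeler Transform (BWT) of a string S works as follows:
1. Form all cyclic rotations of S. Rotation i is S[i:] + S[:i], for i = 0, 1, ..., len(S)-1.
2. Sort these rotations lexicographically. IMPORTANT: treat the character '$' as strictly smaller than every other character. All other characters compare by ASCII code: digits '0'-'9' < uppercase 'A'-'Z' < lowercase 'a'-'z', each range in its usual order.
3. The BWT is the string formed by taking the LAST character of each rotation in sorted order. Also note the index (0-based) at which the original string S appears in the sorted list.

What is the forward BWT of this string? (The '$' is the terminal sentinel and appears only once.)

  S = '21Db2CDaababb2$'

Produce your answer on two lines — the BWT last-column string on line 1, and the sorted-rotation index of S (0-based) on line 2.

Answer: 22b$b2C1DabbDaa
3

Derivation:
All 15 rotations (rotation i = S[i:]+S[:i]):
  rot[0] = 21Db2CDaababb2$
  rot[1] = 1Db2CDaababb2$2
  rot[2] = Db2CDaababb2$21
  rot[3] = b2CDaababb2$21D
  rot[4] = 2CDaababb2$21Db
  rot[5] = CDaababb2$21Db2
  rot[6] = Daababb2$21Db2C
  rot[7] = aababb2$21Db2CD
  rot[8] = ababb2$21Db2CDa
  rot[9] = babb2$21Db2CDaa
  rot[10] = abb2$21Db2CDaab
  rot[11] = bb2$21Db2CDaaba
  rot[12] = b2$21Db2CDaabab
  rot[13] = 2$21Db2CDaababb
  rot[14] = $21Db2CDaababb2
Sorted (with $ < everything):
  sorted[0] = $21Db2CDaababb2  (last char: '2')
  sorted[1] = 1Db2CDaababb2$2  (last char: '2')
  sorted[2] = 2$21Db2CDaababb  (last char: 'b')
  sorted[3] = 21Db2CDaababb2$  (last char: '$')
  sorted[4] = 2CDaababb2$21Db  (last char: 'b')
  sorted[5] = CDaababb2$21Db2  (last char: '2')
  sorted[6] = Daababb2$21Db2C  (last char: 'C')
  sorted[7] = Db2CDaababb2$21  (last char: '1')
  sorted[8] = aababb2$21Db2CD  (last char: 'D')
  sorted[9] = ababb2$21Db2CDa  (last char: 'a')
  sorted[10] = abb2$21Db2CDaab  (last char: 'b')
  sorted[11] = b2$21Db2CDaabab  (last char: 'b')
  sorted[12] = b2CDaababb2$21D  (last char: 'D')
  sorted[13] = babb2$21Db2CDaa  (last char: 'a')
  sorted[14] = bb2$21Db2CDaaba  (last char: 'a')
Last column: 22b$b2C1DabbDaa
Original string S is at sorted index 3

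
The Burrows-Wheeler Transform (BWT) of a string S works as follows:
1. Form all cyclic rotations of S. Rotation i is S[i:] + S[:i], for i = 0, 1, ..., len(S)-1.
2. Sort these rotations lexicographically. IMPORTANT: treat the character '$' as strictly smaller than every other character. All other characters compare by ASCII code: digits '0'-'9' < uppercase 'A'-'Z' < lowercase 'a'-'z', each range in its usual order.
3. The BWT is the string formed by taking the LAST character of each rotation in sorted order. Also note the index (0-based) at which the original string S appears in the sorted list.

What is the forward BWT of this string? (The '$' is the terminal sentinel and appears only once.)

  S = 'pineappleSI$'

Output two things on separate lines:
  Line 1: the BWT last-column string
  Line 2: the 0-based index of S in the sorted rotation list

Answer: ISeelnppi$pa
9

Derivation:
All 12 rotations (rotation i = S[i:]+S[:i]):
  rot[0] = pineappleSI$
  rot[1] = ineappleSI$p
  rot[2] = neappleSI$pi
  rot[3] = eappleSI$pin
  rot[4] = appleSI$pine
  rot[5] = ppleSI$pinea
  rot[6] = pleSI$pineap
  rot[7] = leSI$pineapp
  rot[8] = eSI$pineappl
  rot[9] = SI$pineapple
  rot[10] = I$pineappleS
  rot[11] = $pineappleSI
Sorted (with $ < everything):
  sorted[0] = $pineappleSI  (last char: 'I')
  sorted[1] = I$pineappleS  (last char: 'S')
  sorted[2] = SI$pineapple  (last char: 'e')
  sorted[3] = appleSI$pine  (last char: 'e')
  sorted[4] = eSI$pineappl  (last char: 'l')
  sorted[5] = eappleSI$pin  (last char: 'n')
  sorted[6] = ineappleSI$p  (last char: 'p')
  sorted[7] = leSI$pineapp  (last char: 'p')
  sorted[8] = neappleSI$pi  (last char: 'i')
  sorted[9] = pineappleSI$  (last char: '$')
  sorted[10] = pleSI$pineap  (last char: 'p')
  sorted[11] = ppleSI$pinea  (last char: 'a')
Last column: ISeelnppi$pa
Original string S is at sorted index 9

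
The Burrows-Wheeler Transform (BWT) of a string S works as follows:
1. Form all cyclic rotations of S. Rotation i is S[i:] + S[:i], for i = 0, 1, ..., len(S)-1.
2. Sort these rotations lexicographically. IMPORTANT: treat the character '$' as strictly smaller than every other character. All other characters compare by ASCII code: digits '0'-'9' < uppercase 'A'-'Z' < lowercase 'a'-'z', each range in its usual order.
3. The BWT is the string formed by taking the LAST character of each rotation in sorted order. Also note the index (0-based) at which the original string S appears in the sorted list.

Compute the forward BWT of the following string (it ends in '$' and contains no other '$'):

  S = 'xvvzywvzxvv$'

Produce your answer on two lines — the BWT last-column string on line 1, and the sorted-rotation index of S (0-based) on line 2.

Answer: vvxxwvyz$zvv
8

Derivation:
All 12 rotations (rotation i = S[i:]+S[:i]):
  rot[0] = xvvzywvzxvv$
  rot[1] = vvzywvzxvv$x
  rot[2] = vzywvzxvv$xv
  rot[3] = zywvzxvv$xvv
  rot[4] = ywvzxvv$xvvz
  rot[5] = wvzxvv$xvvzy
  rot[6] = vzxvv$xvvzyw
  rot[7] = zxvv$xvvzywv
  rot[8] = xvv$xvvzywvz
  rot[9] = vv$xvvzywvzx
  rot[10] = v$xvvzywvzxv
  rot[11] = $xvvzywvzxvv
Sorted (with $ < everything):
  sorted[0] = $xvvzywvzxvv  (last char: 'v')
  sorted[1] = v$xvvzywvzxv  (last char: 'v')
  sorted[2] = vv$xvvzywvzx  (last char: 'x')
  sorted[3] = vvzywvzxvv$x  (last char: 'x')
  sorted[4] = vzxvv$xvvzyw  (last char: 'w')
  sorted[5] = vzywvzxvv$xv  (last char: 'v')
  sorted[6] = wvzxvv$xvvzy  (last char: 'y')
  sorted[7] = xvv$xvvzywvz  (last char: 'z')
  sorted[8] = xvvzywvzxvv$  (last char: '$')
  sorted[9] = ywvzxvv$xvvz  (last char: 'z')
  sorted[10] = zxvv$xvvzywv  (last char: 'v')
  sorted[11] = zywvzxvv$xvv  (last char: 'v')
Last column: vvxxwvyz$zvv
Original string S is at sorted index 8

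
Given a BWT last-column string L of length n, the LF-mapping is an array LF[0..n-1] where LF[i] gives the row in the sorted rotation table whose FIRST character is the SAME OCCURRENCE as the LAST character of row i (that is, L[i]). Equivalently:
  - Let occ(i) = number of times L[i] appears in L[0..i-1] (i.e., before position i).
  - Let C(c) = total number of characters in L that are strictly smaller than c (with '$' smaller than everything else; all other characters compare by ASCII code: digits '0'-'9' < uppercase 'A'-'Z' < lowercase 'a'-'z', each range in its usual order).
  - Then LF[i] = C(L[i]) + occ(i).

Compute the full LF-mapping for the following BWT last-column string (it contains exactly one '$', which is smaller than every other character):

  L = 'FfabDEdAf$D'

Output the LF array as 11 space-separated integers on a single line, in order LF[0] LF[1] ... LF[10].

Answer: 5 9 6 7 2 4 8 1 10 0 3

Derivation:
Char counts: '$':1, 'A':1, 'D':2, 'E':1, 'F':1, 'a':1, 'b':1, 'd':1, 'f':2
C (first-col start): C('$')=0, C('A')=1, C('D')=2, C('E')=4, C('F')=5, C('a')=6, C('b')=7, C('d')=8, C('f')=9
L[0]='F': occ=0, LF[0]=C('F')+0=5+0=5
L[1]='f': occ=0, LF[1]=C('f')+0=9+0=9
L[2]='a': occ=0, LF[2]=C('a')+0=6+0=6
L[3]='b': occ=0, LF[3]=C('b')+0=7+0=7
L[4]='D': occ=0, LF[4]=C('D')+0=2+0=2
L[5]='E': occ=0, LF[5]=C('E')+0=4+0=4
L[6]='d': occ=0, LF[6]=C('d')+0=8+0=8
L[7]='A': occ=0, LF[7]=C('A')+0=1+0=1
L[8]='f': occ=1, LF[8]=C('f')+1=9+1=10
L[9]='$': occ=0, LF[9]=C('$')+0=0+0=0
L[10]='D': occ=1, LF[10]=C('D')+1=2+1=3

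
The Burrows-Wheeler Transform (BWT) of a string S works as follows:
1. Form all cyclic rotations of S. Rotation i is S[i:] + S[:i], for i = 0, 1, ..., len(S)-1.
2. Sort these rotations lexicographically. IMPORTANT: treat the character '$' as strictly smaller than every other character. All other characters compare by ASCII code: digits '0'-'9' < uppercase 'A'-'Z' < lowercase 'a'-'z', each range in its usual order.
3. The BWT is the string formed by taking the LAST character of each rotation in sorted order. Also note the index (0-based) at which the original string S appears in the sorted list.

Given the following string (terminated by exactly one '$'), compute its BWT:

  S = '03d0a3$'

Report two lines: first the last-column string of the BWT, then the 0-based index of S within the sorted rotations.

Answer: 3$da003
1

Derivation:
All 7 rotations (rotation i = S[i:]+S[:i]):
  rot[0] = 03d0a3$
  rot[1] = 3d0a3$0
  rot[2] = d0a3$03
  rot[3] = 0a3$03d
  rot[4] = a3$03d0
  rot[5] = 3$03d0a
  rot[6] = $03d0a3
Sorted (with $ < everything):
  sorted[0] = $03d0a3  (last char: '3')
  sorted[1] = 03d0a3$  (last char: '$')
  sorted[2] = 0a3$03d  (last char: 'd')
  sorted[3] = 3$03d0a  (last char: 'a')
  sorted[4] = 3d0a3$0  (last char: '0')
  sorted[5] = a3$03d0  (last char: '0')
  sorted[6] = d0a3$03  (last char: '3')
Last column: 3$da003
Original string S is at sorted index 1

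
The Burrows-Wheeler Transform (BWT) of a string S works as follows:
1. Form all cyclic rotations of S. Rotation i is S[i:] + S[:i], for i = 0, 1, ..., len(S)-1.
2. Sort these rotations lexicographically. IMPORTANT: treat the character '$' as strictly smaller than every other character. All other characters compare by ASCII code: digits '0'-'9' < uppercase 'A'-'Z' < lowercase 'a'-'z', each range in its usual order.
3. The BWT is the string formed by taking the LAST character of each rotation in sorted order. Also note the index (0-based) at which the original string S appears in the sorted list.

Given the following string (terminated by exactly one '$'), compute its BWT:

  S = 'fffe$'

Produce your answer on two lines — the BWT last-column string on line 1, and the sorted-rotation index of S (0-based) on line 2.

Answer: efff$
4

Derivation:
All 5 rotations (rotation i = S[i:]+S[:i]):
  rot[0] = fffe$
  rot[1] = ffe$f
  rot[2] = fe$ff
  rot[3] = e$fff
  rot[4] = $fffe
Sorted (with $ < everything):
  sorted[0] = $fffe  (last char: 'e')
  sorted[1] = e$fff  (last char: 'f')
  sorted[2] = fe$ff  (last char: 'f')
  sorted[3] = ffe$f  (last char: 'f')
  sorted[4] = fffe$  (last char: '$')
Last column: efff$
Original string S is at sorted index 4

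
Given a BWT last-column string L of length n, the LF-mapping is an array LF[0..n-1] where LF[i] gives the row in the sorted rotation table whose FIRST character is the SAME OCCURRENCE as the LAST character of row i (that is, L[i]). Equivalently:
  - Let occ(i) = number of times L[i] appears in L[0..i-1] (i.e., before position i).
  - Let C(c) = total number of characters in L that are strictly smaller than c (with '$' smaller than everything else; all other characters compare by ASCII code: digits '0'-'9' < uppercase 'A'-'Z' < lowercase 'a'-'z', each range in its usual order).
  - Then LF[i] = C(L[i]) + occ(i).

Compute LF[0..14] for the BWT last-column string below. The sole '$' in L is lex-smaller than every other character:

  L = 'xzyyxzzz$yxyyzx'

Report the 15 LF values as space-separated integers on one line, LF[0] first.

Answer: 1 10 5 6 2 11 12 13 0 7 3 8 9 14 4

Derivation:
Char counts: '$':1, 'x':4, 'y':5, 'z':5
C (first-col start): C('$')=0, C('x')=1, C('y')=5, C('z')=10
L[0]='x': occ=0, LF[0]=C('x')+0=1+0=1
L[1]='z': occ=0, LF[1]=C('z')+0=10+0=10
L[2]='y': occ=0, LF[2]=C('y')+0=5+0=5
L[3]='y': occ=1, LF[3]=C('y')+1=5+1=6
L[4]='x': occ=1, LF[4]=C('x')+1=1+1=2
L[5]='z': occ=1, LF[5]=C('z')+1=10+1=11
L[6]='z': occ=2, LF[6]=C('z')+2=10+2=12
L[7]='z': occ=3, LF[7]=C('z')+3=10+3=13
L[8]='$': occ=0, LF[8]=C('$')+0=0+0=0
L[9]='y': occ=2, LF[9]=C('y')+2=5+2=7
L[10]='x': occ=2, LF[10]=C('x')+2=1+2=3
L[11]='y': occ=3, LF[11]=C('y')+3=5+3=8
L[12]='y': occ=4, LF[12]=C('y')+4=5+4=9
L[13]='z': occ=4, LF[13]=C('z')+4=10+4=14
L[14]='x': occ=3, LF[14]=C('x')+3=1+3=4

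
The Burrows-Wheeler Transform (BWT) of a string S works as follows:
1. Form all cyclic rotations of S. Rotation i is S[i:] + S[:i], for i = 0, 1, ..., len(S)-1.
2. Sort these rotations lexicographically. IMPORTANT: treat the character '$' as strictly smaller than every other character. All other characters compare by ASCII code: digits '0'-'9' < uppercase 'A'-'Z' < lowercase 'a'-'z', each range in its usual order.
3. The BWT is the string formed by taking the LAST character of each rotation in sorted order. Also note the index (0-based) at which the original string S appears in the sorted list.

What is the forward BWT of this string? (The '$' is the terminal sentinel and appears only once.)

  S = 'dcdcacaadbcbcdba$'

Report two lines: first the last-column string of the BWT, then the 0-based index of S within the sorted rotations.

All 17 rotations (rotation i = S[i:]+S[:i]):
  rot[0] = dcdcacaadbcbcdba$
  rot[1] = cdcacaadbcbcdba$d
  rot[2] = dcacaadbcbcdba$dc
  rot[3] = cacaadbcbcdba$dcd
  rot[4] = acaadbcbcdba$dcdc
  rot[5] = caadbcbcdba$dcdca
  rot[6] = aadbcbcdba$dcdcac
  rot[7] = adbcbcdba$dcdcaca
  rot[8] = dbcbcdba$dcdcacaa
  rot[9] = bcbcdba$dcdcacaad
  rot[10] = cbcdba$dcdcacaadb
  rot[11] = bcdba$dcdcacaadbc
  rot[12] = cdba$dcdcacaadbcb
  rot[13] = dba$dcdcacaadbcbc
  rot[14] = ba$dcdcacaadbcbcd
  rot[15] = a$dcdcacaadbcbcdb
  rot[16] = $dcdcacaadbcbcdba
Sorted (with $ < everything):
  sorted[0] = $dcdcacaadbcbcdba  (last char: 'a')
  sorted[1] = a$dcdcacaadbcbcdb  (last char: 'b')
  sorted[2] = aadbcbcdba$dcdcac  (last char: 'c')
  sorted[3] = acaadbcbcdba$dcdc  (last char: 'c')
  sorted[4] = adbcbcdba$dcdcaca  (last char: 'a')
  sorted[5] = ba$dcdcacaadbcbcd  (last char: 'd')
  sorted[6] = bcbcdba$dcdcacaad  (last char: 'd')
  sorted[7] = bcdba$dcdcacaadbc  (last char: 'c')
  sorted[8] = caadbcbcdba$dcdca  (last char: 'a')
  sorted[9] = cacaadbcbcdba$dcd  (last char: 'd')
  sorted[10] = cbcdba$dcdcacaadb  (last char: 'b')
  sorted[11] = cdba$dcdcacaadbcb  (last char: 'b')
  sorted[12] = cdcacaadbcbcdba$d  (last char: 'd')
  sorted[13] = dba$dcdcacaadbcbc  (last char: 'c')
  sorted[14] = dbcbcdba$dcdcacaa  (last char: 'a')
  sorted[15] = dcacaadbcbcdba$dc  (last char: 'c')
  sorted[16] = dcdcacaadbcbcdba$  (last char: '$')
Last column: abccaddcadbbdcac$
Original string S is at sorted index 16

Answer: abccaddcadbbdcac$
16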